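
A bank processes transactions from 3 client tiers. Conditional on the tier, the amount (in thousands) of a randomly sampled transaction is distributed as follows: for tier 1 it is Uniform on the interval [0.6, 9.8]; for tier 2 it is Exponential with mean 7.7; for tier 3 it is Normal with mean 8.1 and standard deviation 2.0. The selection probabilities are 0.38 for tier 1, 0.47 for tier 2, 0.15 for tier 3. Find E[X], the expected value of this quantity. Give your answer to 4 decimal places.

Component means — 1: 5.2; 2: 7.7; 3: 8.1.
E[X] = 0.38·5.2 + 0.47·7.7 + 0.15·8.1 = 6.81.

6.8100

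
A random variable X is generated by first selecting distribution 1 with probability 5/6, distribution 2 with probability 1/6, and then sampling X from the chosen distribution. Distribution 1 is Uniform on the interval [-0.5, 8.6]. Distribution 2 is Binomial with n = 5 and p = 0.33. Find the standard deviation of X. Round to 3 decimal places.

2.595

Per component, 1: μ=4.05, E[X²]=23.3033; 2: μ=1.65, E[X²]=3.828.
E[X] = 0.833333·4.05 + 0.166667·1.65 = 3.65.
E[X²] = 0.833333·23.3033 + 0.166667·3.828 = 20.0574.
Var(X) = E[X²] − (E[X])² = 20.0574 − 13.3225 = 6.73494.
SD(X) = √6.73494 = 2.59518.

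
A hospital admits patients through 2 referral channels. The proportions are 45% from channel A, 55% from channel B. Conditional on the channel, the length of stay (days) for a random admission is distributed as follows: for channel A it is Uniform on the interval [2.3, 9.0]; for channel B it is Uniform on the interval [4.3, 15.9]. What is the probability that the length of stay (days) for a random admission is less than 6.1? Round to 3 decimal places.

0.341

Conditional on each channel, P(X < 6.1): A: 0.567164; B: 0.155172.
By total probability, P(X < 6.1) = 0.45·0.567164 + 0.55·0.155172 = 0.340569.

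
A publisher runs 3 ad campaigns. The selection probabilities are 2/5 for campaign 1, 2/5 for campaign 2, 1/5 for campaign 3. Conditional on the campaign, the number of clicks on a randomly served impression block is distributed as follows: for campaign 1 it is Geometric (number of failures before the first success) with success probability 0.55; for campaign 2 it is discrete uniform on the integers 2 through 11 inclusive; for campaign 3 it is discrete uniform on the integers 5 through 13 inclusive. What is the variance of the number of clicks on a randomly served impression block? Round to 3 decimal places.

16.249

Per component, 1: μ=0.818182, E[X²]=2.15702; 2: μ=6.5, E[X²]=50.5; 3: μ=9, E[X²]=87.6667.
E[X] = 0.4·0.818182 + 0.4·6.5 + 0.2·9 = 4.72727.
E[X²] = 0.4·2.15702 + 0.4·50.5 + 0.2·87.6667 = 38.5961.
Var(X) = E[X²] − (E[X])² = 38.5961 − 22.3471 = 16.249.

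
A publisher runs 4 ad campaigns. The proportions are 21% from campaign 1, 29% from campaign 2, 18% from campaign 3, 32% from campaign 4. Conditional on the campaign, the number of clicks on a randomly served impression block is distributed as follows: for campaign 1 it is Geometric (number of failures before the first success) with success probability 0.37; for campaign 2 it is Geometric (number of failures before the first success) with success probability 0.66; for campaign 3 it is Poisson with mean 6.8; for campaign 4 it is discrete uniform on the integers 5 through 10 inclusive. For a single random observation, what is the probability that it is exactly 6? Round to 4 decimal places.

0.0860

Conditional on each campaign, P(X = 6): 1: 0.0231337; 2: 0.00101957; 3: 0.152939; 4: 0.166667.
By total probability, P(X = 6) = 0.21·0.0231337 + 0.29·0.00101957 + 0.18·0.152939 + 0.32·0.166667 = 0.0860161.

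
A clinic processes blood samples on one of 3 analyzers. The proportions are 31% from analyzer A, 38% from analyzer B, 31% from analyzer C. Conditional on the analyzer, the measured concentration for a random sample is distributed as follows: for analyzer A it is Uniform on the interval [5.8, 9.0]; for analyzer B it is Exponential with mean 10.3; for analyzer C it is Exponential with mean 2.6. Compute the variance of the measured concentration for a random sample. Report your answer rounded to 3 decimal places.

52.864

Per component, A: μ=7.4, E[X²]=55.6133; B: μ=10.3, E[X²]=212.18; C: μ=2.6, E[X²]=13.52.
E[X] = 0.31·7.4 + 0.38·10.3 + 0.31·2.6 = 7.014.
E[X²] = 0.31·55.6133 + 0.38·212.18 + 0.31·13.52 = 102.06.
Var(X) = E[X²] − (E[X])² = 102.06 − 49.1962 = 52.8635.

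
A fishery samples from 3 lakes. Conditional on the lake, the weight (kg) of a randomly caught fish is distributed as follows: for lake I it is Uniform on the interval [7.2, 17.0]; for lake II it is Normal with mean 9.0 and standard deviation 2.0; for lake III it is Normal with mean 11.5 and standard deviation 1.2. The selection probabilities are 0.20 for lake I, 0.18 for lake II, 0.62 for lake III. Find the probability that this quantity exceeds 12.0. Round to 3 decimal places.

Conditional on each lake, P(X > 12.0): I: 0.510204; II: 0.0668072; III: 0.338461.
By total probability, P(X > 12.0) = 0.2·0.510204 + 0.18·0.0668072 + 0.62·0.338461 = 0.323912.

0.324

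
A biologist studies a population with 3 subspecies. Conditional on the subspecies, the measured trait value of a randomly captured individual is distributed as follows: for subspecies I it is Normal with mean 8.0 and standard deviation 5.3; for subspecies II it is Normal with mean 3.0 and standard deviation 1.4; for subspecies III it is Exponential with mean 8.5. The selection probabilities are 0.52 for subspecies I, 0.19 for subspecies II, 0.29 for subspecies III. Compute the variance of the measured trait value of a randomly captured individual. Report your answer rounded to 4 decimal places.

40.1062

Per component, I: μ=8, E[X²]=92.09; II: μ=3, E[X²]=10.96; III: μ=8.5, E[X²]=144.5.
E[X] = 0.52·8 + 0.19·3 + 0.29·8.5 = 7.195.
E[X²] = 0.52·92.09 + 0.19·10.96 + 0.29·144.5 = 91.8742.
Var(X) = E[X²] − (E[X])² = 91.8742 − 51.768 = 40.1062.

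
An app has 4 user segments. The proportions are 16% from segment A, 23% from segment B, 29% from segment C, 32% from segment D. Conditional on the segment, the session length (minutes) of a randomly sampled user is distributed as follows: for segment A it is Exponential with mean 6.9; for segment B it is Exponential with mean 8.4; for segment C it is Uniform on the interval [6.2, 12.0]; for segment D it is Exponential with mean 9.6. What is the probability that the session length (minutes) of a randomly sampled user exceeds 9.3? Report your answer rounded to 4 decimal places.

Conditional on each segment, P(X > 9.3): A: 0.259804; B: 0.330502; C: 0.465517; D: 0.379557.
By total probability, P(X > 9.3) = 0.16·0.259804 + 0.23·0.330502 + 0.29·0.465517 + 0.32·0.379557 = 0.374042.

0.3740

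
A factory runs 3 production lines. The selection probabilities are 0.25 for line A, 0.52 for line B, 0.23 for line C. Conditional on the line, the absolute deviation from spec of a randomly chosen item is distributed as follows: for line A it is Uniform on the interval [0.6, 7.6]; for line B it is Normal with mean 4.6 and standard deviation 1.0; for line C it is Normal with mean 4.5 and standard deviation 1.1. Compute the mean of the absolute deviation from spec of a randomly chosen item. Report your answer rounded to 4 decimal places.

Component means — A: 4.1; B: 4.6; C: 4.5.
E[X] = 0.25·4.1 + 0.52·4.6 + 0.23·4.5 = 4.452.

4.4520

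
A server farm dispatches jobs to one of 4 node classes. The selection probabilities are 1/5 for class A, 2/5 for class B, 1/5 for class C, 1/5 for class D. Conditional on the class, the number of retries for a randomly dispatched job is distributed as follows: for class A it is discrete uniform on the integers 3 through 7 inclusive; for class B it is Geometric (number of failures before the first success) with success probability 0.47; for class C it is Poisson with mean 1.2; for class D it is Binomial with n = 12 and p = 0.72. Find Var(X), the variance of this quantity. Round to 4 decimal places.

11.1201

Per component, A: μ=5, E[X²]=27; B: μ=1.12766, E[X²]=3.67089; C: μ=1.2, E[X²]=2.64; D: μ=8.64, E[X²]=77.0688.
E[X] = 0.2·5 + 0.4·1.12766 + 0.2·1.2 + 0.2·8.64 = 3.41906.
E[X²] = 0.2·27 + 0.4·3.67089 + 0.2·2.64 + 0.2·77.0688 = 22.8101.
Var(X) = E[X²] − (E[X])² = 22.8101 − 11.69 = 11.1201.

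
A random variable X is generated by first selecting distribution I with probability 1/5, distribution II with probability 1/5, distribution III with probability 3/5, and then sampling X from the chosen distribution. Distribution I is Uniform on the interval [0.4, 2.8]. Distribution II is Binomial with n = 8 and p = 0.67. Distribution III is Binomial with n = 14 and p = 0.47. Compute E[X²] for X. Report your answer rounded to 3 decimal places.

34.778

For each component E[X²] = Var + (mean)², giving I: 3.04; II: 30.4984; III: 46.7838.
Overall E[X²] = 0.2·3.04 + 0.2·30.4984 + 0.6·46.7838 = 34.778.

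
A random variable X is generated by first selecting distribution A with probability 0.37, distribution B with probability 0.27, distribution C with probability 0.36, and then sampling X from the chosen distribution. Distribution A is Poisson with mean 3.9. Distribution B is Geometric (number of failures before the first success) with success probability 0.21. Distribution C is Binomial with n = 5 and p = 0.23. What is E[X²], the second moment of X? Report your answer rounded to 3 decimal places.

For each component E[X²] = Var + (mean)², giving A: 19.11; B: 32.0658; C: 2.208.
Overall E[X²] = 0.37·19.11 + 0.27·32.0658 + 0.36·2.208 = 16.5233.

16.523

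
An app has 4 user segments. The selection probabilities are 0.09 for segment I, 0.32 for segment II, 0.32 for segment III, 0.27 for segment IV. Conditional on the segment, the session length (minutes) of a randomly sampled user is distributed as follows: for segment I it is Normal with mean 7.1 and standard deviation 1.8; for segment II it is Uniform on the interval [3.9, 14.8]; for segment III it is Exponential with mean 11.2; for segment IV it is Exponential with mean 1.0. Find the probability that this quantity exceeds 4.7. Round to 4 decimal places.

Conditional on each segment, P(X > 4.7): I: 0.908789; II: 0.926606; III: 0.657282; IV: 0.00909528.
By total probability, P(X > 4.7) = 0.09·0.908789 + 0.32·0.926606 + 0.32·0.657282 + 0.27·0.00909528 = 0.591091.

0.5911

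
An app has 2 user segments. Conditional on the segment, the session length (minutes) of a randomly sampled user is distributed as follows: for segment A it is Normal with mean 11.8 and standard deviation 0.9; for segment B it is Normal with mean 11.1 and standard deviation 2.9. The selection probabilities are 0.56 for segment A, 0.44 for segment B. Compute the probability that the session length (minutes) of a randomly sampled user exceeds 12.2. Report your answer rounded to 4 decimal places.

Conditional on each segment, P(X > 12.2): A: 0.328361; B: 0.352229.
By total probability, P(X > 12.2) = 0.56·0.328361 + 0.44·0.352229 = 0.338863.

0.3389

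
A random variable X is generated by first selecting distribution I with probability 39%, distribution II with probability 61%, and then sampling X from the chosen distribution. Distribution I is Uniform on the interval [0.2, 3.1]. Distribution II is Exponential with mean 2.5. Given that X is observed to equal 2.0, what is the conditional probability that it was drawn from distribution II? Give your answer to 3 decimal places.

0.449

Likelihoods f(2.0 | ·): I: 0.344828; II: 0.179732.
Posterior ∝ prior × likelihood. Numerator for II: 0.61·0.179732 = 0.109636.
Normalizing constant: 0.39·0.344828 + 0.61·0.179732 = 0.244119.
P(II | observation) = 0.109636 / 0.244119 = 0.44911.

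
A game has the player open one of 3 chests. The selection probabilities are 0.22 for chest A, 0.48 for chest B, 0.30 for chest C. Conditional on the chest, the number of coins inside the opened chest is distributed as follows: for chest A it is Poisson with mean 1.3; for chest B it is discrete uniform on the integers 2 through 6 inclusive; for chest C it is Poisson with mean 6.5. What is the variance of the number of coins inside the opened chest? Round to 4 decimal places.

Per component, A: μ=1.3, E[X²]=2.99; B: μ=4, E[X²]=18; C: μ=6.5, E[X²]=48.75.
E[X] = 0.22·1.3 + 0.48·4 + 0.3·6.5 = 4.156.
E[X²] = 0.22·2.99 + 0.48·18 + 0.3·48.75 = 23.9228.
Var(X) = E[X²] − (E[X])² = 23.9228 − 17.2723 = 6.65046.

6.6505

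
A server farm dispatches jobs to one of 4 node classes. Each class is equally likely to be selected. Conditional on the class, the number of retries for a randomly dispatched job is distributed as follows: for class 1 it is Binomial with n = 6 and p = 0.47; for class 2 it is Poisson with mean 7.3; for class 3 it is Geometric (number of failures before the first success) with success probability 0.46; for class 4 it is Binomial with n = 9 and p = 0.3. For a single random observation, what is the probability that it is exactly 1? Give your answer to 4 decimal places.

0.1317

Conditional on each class, P(X = 1): 1: 0.117931; 2: 0.00493143; 3: 0.2484; 4: 0.15565.
By total probability, P(X = 1) = 0.25·0.117931 + 0.25·0.00493143 + 0.25·0.2484 + 0.25·0.15565 = 0.131728.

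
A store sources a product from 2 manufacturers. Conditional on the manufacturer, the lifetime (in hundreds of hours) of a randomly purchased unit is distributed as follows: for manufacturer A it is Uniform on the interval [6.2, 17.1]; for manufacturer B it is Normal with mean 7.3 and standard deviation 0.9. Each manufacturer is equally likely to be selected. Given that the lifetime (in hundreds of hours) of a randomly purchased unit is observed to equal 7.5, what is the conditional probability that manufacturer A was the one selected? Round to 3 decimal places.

Likelihoods f(7.5 | ·): A: 0.0917431; B: 0.432458.
Posterior ∝ prior × likelihood. Numerator for A: 0.5·0.0917431 = 0.0458716.
Normalizing constant: 0.5·0.0917431 + 0.5·0.432458 = 0.262101.
P(A | observation) = 0.0458716 / 0.262101 = 0.175015.

0.175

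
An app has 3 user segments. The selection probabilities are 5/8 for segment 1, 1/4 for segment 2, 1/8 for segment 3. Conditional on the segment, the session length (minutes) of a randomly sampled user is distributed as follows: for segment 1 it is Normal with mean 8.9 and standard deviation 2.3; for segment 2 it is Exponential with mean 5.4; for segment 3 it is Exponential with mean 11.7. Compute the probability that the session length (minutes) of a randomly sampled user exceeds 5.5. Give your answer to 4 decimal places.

0.7499

Conditional on each segment, P(X > 5.5): 1: 0.930331; 2: 0.36113; 3: 0.624949.
By total probability, P(X > 5.5) = 0.625·0.930331 + 0.25·0.36113 + 0.125·0.624949 = 0.749858.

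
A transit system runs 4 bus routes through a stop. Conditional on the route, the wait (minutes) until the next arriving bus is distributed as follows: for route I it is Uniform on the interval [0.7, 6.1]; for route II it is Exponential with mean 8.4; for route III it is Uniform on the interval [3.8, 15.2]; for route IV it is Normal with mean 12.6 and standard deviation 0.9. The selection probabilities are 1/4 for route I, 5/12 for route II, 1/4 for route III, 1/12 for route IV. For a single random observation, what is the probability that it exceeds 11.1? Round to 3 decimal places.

0.280

Conditional on each route, P(X > 11.1): I: 0; II: 0.266754; III: 0.359649; IV: 0.95221.
By total probability, P(X > 11.1) = 0.25·0 + 0.416667·0.266754 + 0.25·0.359649 + 0.0833333·0.95221 = 0.280411.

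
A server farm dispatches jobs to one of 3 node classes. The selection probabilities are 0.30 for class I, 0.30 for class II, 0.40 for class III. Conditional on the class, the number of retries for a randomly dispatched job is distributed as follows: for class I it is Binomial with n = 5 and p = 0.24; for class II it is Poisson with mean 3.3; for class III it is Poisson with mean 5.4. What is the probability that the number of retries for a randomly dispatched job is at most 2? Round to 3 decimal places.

Conditional on each class, P(X ≤ 2): I: 0.906749; II: 0.359426; III: 0.0947579.
By total probability, P(X ≤ 2) = 0.3·0.906749 + 0.3·0.359426 + 0.4·0.0947579 = 0.417756.

0.418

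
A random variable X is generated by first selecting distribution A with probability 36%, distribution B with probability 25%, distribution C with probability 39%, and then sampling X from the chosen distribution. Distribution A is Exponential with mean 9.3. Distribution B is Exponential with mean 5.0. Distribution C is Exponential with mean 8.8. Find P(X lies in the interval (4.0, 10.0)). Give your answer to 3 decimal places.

Conditional on each component, P(4.0 < X < 10.0): A: 0.309233; B: 0.313994; C: 0.313752.
By total probability, P(4.0 < X < 10.0) = 0.36·0.309233 + 0.25·0.313994 + 0.39·0.313752 = 0.312186.

0.312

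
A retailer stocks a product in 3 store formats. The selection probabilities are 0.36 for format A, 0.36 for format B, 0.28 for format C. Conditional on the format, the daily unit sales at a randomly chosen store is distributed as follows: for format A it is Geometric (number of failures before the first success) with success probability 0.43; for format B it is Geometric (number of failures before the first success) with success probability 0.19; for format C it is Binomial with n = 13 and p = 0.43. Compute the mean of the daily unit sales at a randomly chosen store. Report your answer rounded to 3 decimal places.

3.577

Component means — A: 1.32558; B: 4.26316; C: 5.59.
E[X] = 0.36·1.32558 + 0.36·4.26316 + 0.28·5.59 = 3.57715.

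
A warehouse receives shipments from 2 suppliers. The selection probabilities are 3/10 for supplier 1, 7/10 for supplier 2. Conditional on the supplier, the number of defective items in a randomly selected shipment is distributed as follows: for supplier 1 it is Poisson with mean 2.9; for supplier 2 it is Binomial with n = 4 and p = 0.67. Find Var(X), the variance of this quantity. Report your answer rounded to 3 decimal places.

Per component, 1: μ=2.9, E[X²]=11.31; 2: μ=2.68, E[X²]=8.0668.
E[X] = 0.3·2.9 + 0.7·2.68 = 2.746.
E[X²] = 0.3·11.31 + 0.7·8.0668 = 9.03976.
Var(X) = E[X²] − (E[X])² = 9.03976 − 7.54052 = 1.49924.

1.499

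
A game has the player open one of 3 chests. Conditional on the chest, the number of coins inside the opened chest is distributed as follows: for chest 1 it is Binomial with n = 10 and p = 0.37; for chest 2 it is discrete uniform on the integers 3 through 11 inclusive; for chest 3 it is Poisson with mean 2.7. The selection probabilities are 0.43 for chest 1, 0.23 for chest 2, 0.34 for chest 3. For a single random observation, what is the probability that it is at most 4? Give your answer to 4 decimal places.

0.6481

Conditional on each chest, P(X ≤ 4): 1: 0.706072; 2: 0.222222; 3: 0.862908.
By total probability, P(X ≤ 4) = 0.43·0.706072 + 0.23·0.222222 + 0.34·0.862908 = 0.648111.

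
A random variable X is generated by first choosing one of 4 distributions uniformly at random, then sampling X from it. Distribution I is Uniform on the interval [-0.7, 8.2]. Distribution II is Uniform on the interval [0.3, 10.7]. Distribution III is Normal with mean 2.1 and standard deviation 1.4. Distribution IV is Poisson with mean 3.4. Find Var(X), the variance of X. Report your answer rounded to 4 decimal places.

Per component, I: μ=3.75, E[X²]=20.6633; II: μ=5.5, E[X²]=39.2633; III: μ=2.1, E[X²]=6.37; IV: μ=3.4, E[X²]=14.96.
E[X] = 0.25·3.75 + 0.25·5.5 + 0.25·2.1 + 0.25·3.4 = 3.6875.
E[X²] = 0.25·20.6633 + 0.25·39.2633 + 0.25·6.37 + 0.25·14.96 = 20.3142.
Var(X) = E[X²] − (E[X])² = 20.3142 − 13.5977 = 6.71651.

6.7165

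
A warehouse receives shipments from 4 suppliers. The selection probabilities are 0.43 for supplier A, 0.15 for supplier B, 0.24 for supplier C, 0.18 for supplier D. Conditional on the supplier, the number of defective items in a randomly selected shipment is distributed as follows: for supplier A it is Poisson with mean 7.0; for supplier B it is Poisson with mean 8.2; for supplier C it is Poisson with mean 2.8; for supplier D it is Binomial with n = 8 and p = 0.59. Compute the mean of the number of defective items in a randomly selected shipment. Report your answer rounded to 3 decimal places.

Component means — A: 7; B: 8.2; C: 2.8; D: 4.72.
E[X] = 0.43·7 + 0.15·8.2 + 0.24·2.8 + 0.18·4.72 = 5.7616.

5.762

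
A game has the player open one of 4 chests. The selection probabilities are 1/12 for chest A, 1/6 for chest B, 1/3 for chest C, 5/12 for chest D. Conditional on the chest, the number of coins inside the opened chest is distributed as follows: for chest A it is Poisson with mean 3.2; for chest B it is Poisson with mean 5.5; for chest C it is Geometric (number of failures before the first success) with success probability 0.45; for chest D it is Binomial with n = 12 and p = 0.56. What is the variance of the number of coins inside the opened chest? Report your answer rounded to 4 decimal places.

Per component, A: μ=3.2, E[X²]=13.44; B: μ=5.5, E[X²]=35.75; C: μ=1.22222, E[X²]=4.20988; D: μ=6.72, E[X²]=48.1152.
E[X] = 0.0833333·3.2 + 0.166667·5.5 + 0.333333·1.22222 + 0.416667·6.72 = 4.39074.
E[X²] = 0.0833333·13.44 + 0.166667·35.75 + 0.333333·4.20988 + 0.416667·48.1152 = 28.5296.
Var(X) = E[X²] − (E[X])² = 28.5296 − 19.2786 = 9.25102.

9.2510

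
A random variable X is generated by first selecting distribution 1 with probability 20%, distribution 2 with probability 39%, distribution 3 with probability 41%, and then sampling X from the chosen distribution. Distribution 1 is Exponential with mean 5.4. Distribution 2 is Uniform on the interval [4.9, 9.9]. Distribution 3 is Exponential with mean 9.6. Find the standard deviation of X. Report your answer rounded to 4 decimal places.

Per component, 1: μ=5.4, E[X²]=58.32; 2: μ=7.4, E[X²]=56.8433; 3: μ=9.6, E[X²]=184.32.
E[X] = 0.2·5.4 + 0.39·7.4 + 0.41·9.6 = 7.902.
E[X²] = 0.2·58.32 + 0.39·56.8433 + 0.41·184.32 = 109.404.
Var(X) = E[X²] − (E[X])² = 109.404 − 62.4416 = 46.9625.
SD(X) = √46.9625 = 6.85292.

6.8529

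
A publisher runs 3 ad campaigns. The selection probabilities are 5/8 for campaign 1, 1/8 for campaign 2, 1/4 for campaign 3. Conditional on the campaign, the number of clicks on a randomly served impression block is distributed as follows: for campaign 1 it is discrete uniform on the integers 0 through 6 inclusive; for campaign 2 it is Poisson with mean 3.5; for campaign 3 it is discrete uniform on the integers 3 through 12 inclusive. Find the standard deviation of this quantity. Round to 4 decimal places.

Per component, 1: μ=3, E[X²]=13; 2: μ=3.5, E[X²]=15.75; 3: μ=7.5, E[X²]=64.5.
E[X] = 0.625·3 + 0.125·3.5 + 0.25·7.5 = 4.1875.
E[X²] = 0.625·13 + 0.125·15.75 + 0.25·64.5 = 26.2188.
Var(X) = E[X²] − (E[X])² = 26.2188 − 17.5352 = 8.68359.
SD(X) = √8.68359 = 2.94679.

2.9468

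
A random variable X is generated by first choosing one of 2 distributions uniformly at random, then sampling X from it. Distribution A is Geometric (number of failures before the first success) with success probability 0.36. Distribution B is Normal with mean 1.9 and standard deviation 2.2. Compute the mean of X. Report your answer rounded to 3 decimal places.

1.839

Component means — A: 1.77778; B: 1.9.
E[X] = 0.5·1.77778 + 0.5·1.9 = 1.83889.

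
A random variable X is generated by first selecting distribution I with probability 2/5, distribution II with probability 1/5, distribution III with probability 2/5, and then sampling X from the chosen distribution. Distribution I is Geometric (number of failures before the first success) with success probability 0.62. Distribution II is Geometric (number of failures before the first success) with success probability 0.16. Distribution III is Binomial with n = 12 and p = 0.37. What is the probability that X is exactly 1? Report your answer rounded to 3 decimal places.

Conditional on each component, P(X = 1): I: 0.2356; II: 0.1344; III: 0.0275505.
By total probability, P(X = 1) = 0.4·0.2356 + 0.2·0.1344 + 0.4·0.0275505 = 0.13214.

0.132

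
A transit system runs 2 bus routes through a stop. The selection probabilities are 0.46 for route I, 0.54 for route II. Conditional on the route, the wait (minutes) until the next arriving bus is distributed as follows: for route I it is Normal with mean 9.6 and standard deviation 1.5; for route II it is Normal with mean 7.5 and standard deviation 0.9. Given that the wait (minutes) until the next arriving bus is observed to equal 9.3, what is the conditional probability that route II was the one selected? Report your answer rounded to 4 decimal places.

Likelihoods f(9.3 | ·): I: 0.260695; II: 0.05999.
Posterior ∝ prior × likelihood. Numerator for II: 0.54·0.05999 = 0.0323946.
Normalizing constant: 0.46·0.260695 + 0.54·0.05999 = 0.152314.
P(II | observation) = 0.0323946 / 0.152314 = 0.212682.

0.2127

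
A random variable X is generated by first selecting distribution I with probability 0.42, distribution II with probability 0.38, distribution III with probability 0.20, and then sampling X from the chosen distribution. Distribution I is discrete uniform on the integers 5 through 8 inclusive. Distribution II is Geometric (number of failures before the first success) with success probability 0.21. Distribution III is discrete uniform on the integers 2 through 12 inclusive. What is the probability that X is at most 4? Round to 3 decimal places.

Conditional on each component, P(X ≤ 4): I: 0; II: 0.692294; III: 0.272727.
By total probability, P(X ≤ 4) = 0.42·0 + 0.38·0.692294 + 0.2·0.272727 = 0.317617.

0.318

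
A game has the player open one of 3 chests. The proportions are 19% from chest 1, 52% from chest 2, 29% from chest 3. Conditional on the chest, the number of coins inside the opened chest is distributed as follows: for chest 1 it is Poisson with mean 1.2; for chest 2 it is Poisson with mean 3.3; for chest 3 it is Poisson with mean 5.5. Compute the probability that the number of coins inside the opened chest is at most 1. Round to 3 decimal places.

0.216

Conditional on each chest, P(X ≤ 1): 1: 0.662627; 2: 0.158598; 3: 0.026564.
By total probability, P(X ≤ 1) = 0.19·0.662627 + 0.52·0.158598 + 0.29·0.026564 = 0.216074.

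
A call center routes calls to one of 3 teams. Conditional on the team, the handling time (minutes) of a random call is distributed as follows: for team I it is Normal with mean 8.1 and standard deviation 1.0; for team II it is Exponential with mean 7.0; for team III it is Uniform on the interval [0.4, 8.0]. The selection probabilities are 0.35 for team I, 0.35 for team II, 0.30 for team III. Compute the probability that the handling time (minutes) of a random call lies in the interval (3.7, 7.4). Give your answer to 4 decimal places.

0.3154

Conditional on each team, P(3.7 < X < 7.4): I: 0.241958; II: 0.241999; III: 0.486842.
By total probability, P(3.7 < X < 7.4) = 0.35·0.241958 + 0.35·0.241999 + 0.3·0.486842 = 0.315438.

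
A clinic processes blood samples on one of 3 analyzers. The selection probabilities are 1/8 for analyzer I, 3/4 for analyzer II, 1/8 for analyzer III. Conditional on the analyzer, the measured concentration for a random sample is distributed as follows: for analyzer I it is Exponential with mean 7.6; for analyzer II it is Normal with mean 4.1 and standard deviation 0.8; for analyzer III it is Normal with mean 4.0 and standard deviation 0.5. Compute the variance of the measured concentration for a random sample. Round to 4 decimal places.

9.0831

Per component, I: μ=7.6, E[X²]=115.52; II: μ=4.1, E[X²]=17.45; III: μ=4, E[X²]=16.25.
E[X] = 0.125·7.6 + 0.75·4.1 + 0.125·4 = 4.525.
E[X²] = 0.125·115.52 + 0.75·17.45 + 0.125·16.25 = 29.5587.
Var(X) = E[X²] − (E[X])² = 29.5587 − 20.4756 = 9.08313.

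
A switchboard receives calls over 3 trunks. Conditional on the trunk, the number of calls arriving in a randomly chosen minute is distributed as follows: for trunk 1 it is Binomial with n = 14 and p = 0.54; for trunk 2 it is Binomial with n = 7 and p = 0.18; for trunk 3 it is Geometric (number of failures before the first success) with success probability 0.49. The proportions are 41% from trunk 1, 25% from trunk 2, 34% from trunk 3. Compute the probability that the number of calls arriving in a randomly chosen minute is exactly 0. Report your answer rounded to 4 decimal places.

Conditional on each trunk, P(X = 0): 1: 1.89937e-05; 2: 0.249285; 3: 0.49.
By total probability, P(X = 0) = 0.41·1.89937e-05 + 0.25·0.249285 + 0.34·0.49 = 0.228929.

0.2289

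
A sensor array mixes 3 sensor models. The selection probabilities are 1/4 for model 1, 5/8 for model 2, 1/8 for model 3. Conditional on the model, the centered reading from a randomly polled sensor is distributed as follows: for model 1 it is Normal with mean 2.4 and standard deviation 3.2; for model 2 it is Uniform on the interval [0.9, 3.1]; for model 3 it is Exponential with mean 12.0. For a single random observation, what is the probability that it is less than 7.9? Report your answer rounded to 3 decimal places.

0.925

Conditional on each model, P(X < 7.9): 1: 0.95717; 2: 1; 3: 0.482287.
By total probability, P(X < 7.9) = 0.25·0.95717 + 0.625·1 + 0.125·0.482287 = 0.924578.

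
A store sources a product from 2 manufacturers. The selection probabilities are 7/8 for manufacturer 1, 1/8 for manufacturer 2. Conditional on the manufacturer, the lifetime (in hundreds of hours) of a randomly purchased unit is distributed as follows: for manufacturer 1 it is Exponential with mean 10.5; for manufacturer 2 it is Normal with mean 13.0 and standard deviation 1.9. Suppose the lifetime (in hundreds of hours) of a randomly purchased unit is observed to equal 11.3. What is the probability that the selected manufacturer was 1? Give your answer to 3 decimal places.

0.618

Likelihoods f(11.3 | ·): 1: 0.0324659; 2: 0.140708.
Posterior ∝ prior × likelihood. Numerator for 1: 0.875·0.0324659 = 0.0284076.
Normalizing constant: 0.875·0.0324659 + 0.125·0.140708 = 0.0459961.
P(1 | observation) = 0.0284076 / 0.0459961 = 0.617609.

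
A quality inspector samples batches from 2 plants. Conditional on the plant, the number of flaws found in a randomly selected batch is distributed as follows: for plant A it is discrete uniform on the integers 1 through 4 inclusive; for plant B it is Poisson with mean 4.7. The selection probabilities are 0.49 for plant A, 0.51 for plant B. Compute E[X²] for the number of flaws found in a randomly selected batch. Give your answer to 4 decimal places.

17.3379

For each component E[X²] = Var + (mean)², giving A: 7.5; B: 26.79.
Overall E[X²] = 0.49·7.5 + 0.51·26.79 = 17.3379.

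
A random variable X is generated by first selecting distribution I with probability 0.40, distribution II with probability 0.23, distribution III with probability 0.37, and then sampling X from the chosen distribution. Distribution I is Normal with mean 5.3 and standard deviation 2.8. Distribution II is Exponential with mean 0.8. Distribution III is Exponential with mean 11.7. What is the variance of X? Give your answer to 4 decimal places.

71.9683

Per component, I: μ=5.3, E[X²]=35.93; II: μ=0.8, E[X²]=1.28; III: μ=11.7, E[X²]=273.78.
E[X] = 0.4·5.3 + 0.23·0.8 + 0.37·11.7 = 6.633.
E[X²] = 0.4·35.93 + 0.23·1.28 + 0.37·273.78 = 115.965.
Var(X) = E[X²] − (E[X])² = 115.965 − 43.9967 = 71.9683.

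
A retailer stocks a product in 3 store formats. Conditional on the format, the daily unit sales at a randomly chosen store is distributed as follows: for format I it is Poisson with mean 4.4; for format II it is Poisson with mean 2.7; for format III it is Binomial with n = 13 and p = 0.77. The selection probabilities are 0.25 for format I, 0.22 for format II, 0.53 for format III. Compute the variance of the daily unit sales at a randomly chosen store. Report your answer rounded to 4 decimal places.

13.4739

Per component, I: μ=4.4, E[X²]=23.76; II: μ=2.7, E[X²]=9.99; III: μ=10.01, E[X²]=102.502.
E[X] = 0.25·4.4 + 0.22·2.7 + 0.53·10.01 = 6.9993.
E[X²] = 0.25·23.76 + 0.22·9.99 + 0.53·102.502 = 62.4641.
Var(X) = E[X²] − (E[X])² = 62.4641 − 48.9902 = 13.4739.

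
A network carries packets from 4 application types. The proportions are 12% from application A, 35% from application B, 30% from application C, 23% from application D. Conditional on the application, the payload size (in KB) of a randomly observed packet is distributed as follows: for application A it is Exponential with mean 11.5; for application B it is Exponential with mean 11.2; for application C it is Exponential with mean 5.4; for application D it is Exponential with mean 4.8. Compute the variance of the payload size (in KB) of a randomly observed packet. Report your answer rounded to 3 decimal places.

83.258

Per component, A: μ=11.5, E[X²]=264.5; B: μ=11.2, E[X²]=250.88; C: μ=5.4, E[X²]=58.32; D: μ=4.8, E[X²]=46.08.
E[X] = 0.12·11.5 + 0.35·11.2 + 0.3·5.4 + 0.23·4.8 = 8.024.
E[X²] = 0.12·264.5 + 0.35·250.88 + 0.3·58.32 + 0.23·46.08 = 147.642.
Var(X) = E[X²] − (E[X])² = 147.642 − 64.3846 = 83.2578.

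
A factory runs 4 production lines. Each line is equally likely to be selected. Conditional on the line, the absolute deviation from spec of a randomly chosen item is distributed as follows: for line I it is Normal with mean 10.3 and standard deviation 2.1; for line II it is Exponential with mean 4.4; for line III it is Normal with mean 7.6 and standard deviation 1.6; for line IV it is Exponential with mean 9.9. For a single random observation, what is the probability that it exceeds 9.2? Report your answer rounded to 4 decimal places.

0.3442

Conditional on each line, P(X > 9.2): I: 0.699794; II: 0.123575; III: 0.158655; IV: 0.394833.
By total probability, P(X > 9.2) = 0.25·0.699794 + 0.25·0.123575 + 0.25·0.158655 + 0.25·0.394833 = 0.344214.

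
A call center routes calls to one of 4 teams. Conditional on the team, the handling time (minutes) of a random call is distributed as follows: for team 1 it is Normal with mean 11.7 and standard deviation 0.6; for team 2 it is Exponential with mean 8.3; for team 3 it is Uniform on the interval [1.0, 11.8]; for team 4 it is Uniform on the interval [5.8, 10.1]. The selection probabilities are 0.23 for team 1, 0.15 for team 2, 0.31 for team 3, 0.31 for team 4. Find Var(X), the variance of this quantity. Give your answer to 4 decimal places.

17.7159

Per component, 1: μ=11.7, E[X²]=137.25; 2: μ=8.3, E[X²]=137.78; 3: μ=6.4, E[X²]=50.68; 4: μ=7.95, E[X²]=64.7433.
E[X] = 0.23·11.7 + 0.15·8.3 + 0.31·6.4 + 0.31·7.95 = 8.3845.
E[X²] = 0.23·137.25 + 0.15·137.78 + 0.31·50.68 + 0.31·64.7433 = 88.0157.
Var(X) = E[X²] − (E[X])² = 88.0157 − 70.2998 = 17.7159.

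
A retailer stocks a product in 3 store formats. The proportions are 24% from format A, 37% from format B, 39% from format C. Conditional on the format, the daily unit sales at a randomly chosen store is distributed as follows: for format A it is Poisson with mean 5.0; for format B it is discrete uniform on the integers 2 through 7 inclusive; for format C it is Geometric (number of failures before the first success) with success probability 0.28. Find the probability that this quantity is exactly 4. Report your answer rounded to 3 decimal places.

0.133

Conditional on each format, P(X = 4): A: 0.175467; B: 0.166667; C: 0.0752468.
By total probability, P(X = 4) = 0.24·0.175467 + 0.37·0.166667 + 0.39·0.0752468 = 0.133125.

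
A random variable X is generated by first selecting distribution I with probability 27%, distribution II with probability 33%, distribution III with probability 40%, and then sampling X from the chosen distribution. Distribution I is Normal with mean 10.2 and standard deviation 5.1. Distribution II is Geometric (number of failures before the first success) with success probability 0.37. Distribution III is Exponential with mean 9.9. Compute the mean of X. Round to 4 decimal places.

Component means — I: 10.2; II: 1.7027; III: 9.9.
E[X] = 0.27·10.2 + 0.33·1.7027 + 0.4·9.9 = 7.27589.

7.2759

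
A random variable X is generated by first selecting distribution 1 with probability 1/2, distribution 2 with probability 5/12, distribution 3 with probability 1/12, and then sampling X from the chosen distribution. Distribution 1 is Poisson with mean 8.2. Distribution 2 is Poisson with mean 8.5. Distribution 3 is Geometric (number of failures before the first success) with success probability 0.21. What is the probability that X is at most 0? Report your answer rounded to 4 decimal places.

Conditional on each component, P(X ≤ 0): 1: 0.000274654; 2: 0.000203468; 3: 0.21.
By total probability, P(X ≤ 0) = 0.5·0.000274654 + 0.416667·0.000203468 + 0.0833333·0.21 = 0.0177221.

0.0177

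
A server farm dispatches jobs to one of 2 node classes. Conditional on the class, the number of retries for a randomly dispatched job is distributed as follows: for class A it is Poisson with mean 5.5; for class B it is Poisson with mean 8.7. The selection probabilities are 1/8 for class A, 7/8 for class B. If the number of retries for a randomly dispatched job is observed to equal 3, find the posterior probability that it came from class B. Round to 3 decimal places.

Likelihoods P(X=3 | ·): A: 0.113323; B: 0.0182829.
Posterior ∝ prior × likelihood. Numerator for B: 0.875·0.0182829 = 0.0159975.
Normalizing constant: 0.125·0.113323 + 0.875·0.0182829 = 0.0301629.
P(B | observation) = 0.0159975 / 0.0301629 = 0.530371.

0.530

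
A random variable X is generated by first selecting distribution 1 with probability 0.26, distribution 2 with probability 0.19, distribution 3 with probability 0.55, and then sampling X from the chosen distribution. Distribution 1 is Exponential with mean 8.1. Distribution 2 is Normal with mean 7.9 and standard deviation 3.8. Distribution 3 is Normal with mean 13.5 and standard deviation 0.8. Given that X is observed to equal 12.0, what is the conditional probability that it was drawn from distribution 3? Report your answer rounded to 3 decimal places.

0.719

Likelihoods f(12.0 | ·): 1: 0.0280618; 2: 0.0586596; 3: 0.0859828.
Posterior ∝ prior × likelihood. Numerator for 3: 0.55·0.0859828 = 0.0472906.
Normalizing constant: 0.26·0.0280618 + 0.19·0.0586596 + 0.55·0.0859828 = 0.065732.
P(3 | observation) = 0.0472906 / 0.065732 = 0.719445.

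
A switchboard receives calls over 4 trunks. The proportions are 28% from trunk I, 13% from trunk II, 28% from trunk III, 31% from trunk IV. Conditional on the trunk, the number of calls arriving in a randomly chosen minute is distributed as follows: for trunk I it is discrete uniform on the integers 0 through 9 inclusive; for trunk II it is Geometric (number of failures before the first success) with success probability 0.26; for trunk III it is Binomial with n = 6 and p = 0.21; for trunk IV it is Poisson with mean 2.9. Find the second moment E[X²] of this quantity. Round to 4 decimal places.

For each component E[X²] = Var + (mean)², giving I: 28.5; II: 19.0473; III: 2.583; IV: 11.31.
Overall E[X²] = 0.28·28.5 + 0.13·19.0473 + 0.28·2.583 + 0.31·11.31 = 14.6855.

14.6855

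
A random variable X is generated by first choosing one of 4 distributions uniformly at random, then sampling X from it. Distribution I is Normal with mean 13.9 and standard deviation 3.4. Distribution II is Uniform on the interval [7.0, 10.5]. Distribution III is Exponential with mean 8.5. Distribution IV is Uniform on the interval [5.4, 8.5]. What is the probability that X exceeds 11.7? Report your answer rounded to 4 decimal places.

0.2484

Conditional on each component, P(X > 11.7): I: 0.741203; II: 0; III: 0.252468; IV: 0.
By total probability, P(X > 11.7) = 0.25·0.741203 + 0.25·0 + 0.25·0.252468 + 0.25·0 = 0.248418.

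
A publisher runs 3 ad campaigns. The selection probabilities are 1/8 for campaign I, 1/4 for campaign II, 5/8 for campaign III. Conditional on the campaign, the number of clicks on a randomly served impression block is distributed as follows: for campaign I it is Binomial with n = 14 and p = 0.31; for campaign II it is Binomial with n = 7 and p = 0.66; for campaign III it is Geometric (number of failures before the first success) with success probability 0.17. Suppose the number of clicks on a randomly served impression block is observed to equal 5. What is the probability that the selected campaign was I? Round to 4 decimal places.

0.1773

Likelihoods P(X=5 | ·): I: 0.203196; II: 0.304016; III: 0.0669637.
Posterior ∝ prior × likelihood. Numerator for I: 0.125·0.203196 = 0.0253995.
Normalizing constant: 0.125·0.203196 + 0.25·0.304016 + 0.625·0.0669637 = 0.143256.
P(I | observation) = 0.0253995 / 0.143256 = 0.177301.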